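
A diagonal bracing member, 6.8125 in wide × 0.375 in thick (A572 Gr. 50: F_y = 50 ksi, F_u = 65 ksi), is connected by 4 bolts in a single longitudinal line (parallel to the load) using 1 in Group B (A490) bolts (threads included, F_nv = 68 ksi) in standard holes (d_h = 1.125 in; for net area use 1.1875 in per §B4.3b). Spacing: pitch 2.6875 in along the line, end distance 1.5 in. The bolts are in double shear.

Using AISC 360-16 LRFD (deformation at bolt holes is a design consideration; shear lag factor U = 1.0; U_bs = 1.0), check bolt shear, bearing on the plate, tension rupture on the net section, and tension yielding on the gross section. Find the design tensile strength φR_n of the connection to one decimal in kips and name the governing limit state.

Bolt shear: A_b = π(1)²/4 = 0.7854 in². φR_n = 0.75 × 68 × 0.7854 × 4 × 2 = 320.4 kips.
Bearing (0.375 in plate, F_u = 65 ksi): end bolts L_c = 1.5 − 1.125/2 = 0.9375, R_n = min(1.2×0.9375×0.375×65, 2.4×1×0.375×65) = 27.422 kips/bolt; interior L_c = 2.6875 − 1.125 = 1.5625, R_n = 45.703 kips/bolt. φR_n = 0.75 × (1×27.422 + 3×45.703) = 123.4 kips.
Tension rupture (net): A_n = (6.8125 − 1×1.1875)×0.375 = 2.1094 in² (U = 1.0, A_e = A_n). φR_n = 0.75 × 65 × 2.1094 = 102.8 kips.
Tension yield (gross): A_g = 6.8125×0.375 = 2.5547 in². φR_n = 0.90 × 50 × 2.5547 = 115.0 kips.
Governing: min(320.4, 123.4, 102.8, 115.0) = 102.8 kips → net-section rupture.

102.8 kips (net-section rupture governs)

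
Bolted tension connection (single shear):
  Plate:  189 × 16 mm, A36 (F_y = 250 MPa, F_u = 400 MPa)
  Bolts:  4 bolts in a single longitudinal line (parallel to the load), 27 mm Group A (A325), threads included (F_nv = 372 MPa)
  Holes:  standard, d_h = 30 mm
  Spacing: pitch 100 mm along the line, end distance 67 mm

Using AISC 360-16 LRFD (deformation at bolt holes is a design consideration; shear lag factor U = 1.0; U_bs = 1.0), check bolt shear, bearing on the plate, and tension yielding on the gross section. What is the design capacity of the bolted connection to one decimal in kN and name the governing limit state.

Bolt shear: A_b = π(27)²/4 = 572.56 mm². φR_n = 0.75 × 372 × 572.56 × 4 × 1 = 639.0 kN.
Bearing (16 mm plate, F_u = 400 MPa): end bolts L_c = 67 − 30/2 = 52, R_n = min(1.2×52×16×400, 2.4×27×16×400) = 399.36 kN/bolt; interior L_c = 100 − 30 = 70, R_n = 414.72 kN/bolt. φR_n = 0.75 × (1×399.36 + 3×414.72) = 1232.6 kN.
Tension yield (gross): A_g = 189×16 = 3024 mm². φR_n = 0.90 × 250 × 3024 = 680.4 kN.
Governing: min(639.0, 1232.6, 680.4) = 639.0 kN → bolt shear.

639.0 kN (bolt shear governs)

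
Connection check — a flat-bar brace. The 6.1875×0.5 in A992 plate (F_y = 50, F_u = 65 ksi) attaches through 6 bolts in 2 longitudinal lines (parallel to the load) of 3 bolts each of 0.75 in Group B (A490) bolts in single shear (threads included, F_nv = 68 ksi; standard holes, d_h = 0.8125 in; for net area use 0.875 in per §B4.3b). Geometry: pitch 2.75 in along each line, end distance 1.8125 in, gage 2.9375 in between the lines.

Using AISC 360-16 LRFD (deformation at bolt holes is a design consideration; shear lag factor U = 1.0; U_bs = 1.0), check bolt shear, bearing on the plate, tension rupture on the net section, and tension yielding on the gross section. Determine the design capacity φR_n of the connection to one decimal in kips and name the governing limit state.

Bolt shear: A_b = π(0.75)²/4 = 0.44179 in². φR_n = 0.75 × 68 × 0.44179 × 6 × 1 = 135.2 kips.
Bearing (0.5 in plate, F_u = 65 ksi): end bolts L_c = 1.8125 − 0.8125/2 = 1.40625, R_n = min(1.2×1.40625×0.5×65, 2.4×0.75×0.5×65) = 54.844 kips/bolt; interior L_c = 2.75 − 0.8125 = 1.9375, R_n = 58.5 kips/bolt. φR_n = 0.75 × (2×54.844 + 4×58.5) = 257.8 kips.
Tension rupture (net): A_n = (6.1875 − 2×0.875)×0.5 = 2.2188 in² (U = 1.0, A_e = A_n). φR_n = 0.75 × 65 × 2.2188 = 108.2 kips.
Tension yield (gross): A_g = 6.1875×0.5 = 3.0938 in². φR_n = 0.90 × 50 × 3.0938 = 139.2 kips.
Governing: min(135.2, 257.8, 108.2, 139.2) = 108.2 kips → net-section rupture.

108.2 kips (net-section rupture governs)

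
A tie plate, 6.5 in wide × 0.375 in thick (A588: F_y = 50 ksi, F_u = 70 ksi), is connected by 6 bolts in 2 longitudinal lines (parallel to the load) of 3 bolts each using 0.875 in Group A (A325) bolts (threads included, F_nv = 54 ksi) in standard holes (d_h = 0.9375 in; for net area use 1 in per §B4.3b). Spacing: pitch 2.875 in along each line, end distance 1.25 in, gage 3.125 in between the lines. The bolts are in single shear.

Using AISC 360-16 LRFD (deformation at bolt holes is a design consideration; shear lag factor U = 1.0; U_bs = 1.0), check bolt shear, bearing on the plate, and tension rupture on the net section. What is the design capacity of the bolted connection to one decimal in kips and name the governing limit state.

88.6 kips (net-section rupture governs)

Bolt shear: A_b = π(0.875)²/4 = 0.60132 in². φR_n = 0.75 × 54 × 0.60132 × 6 × 1 = 146.1 kips.
Bearing (0.375 in plate, F_u = 70 ksi): end bolts L_c = 1.25 − 0.9375/2 = 0.78125, R_n = min(1.2×0.78125×0.375×70, 2.4×0.875×0.375×70) = 24.609 kips/bolt; interior L_c = 2.875 − 0.9375 = 1.9375, R_n = 55.125 kips/bolt. φR_n = 0.75 × (2×24.609 + 4×55.125) = 202.3 kips.
Tension rupture (net): A_n = (6.5 − 2×1)×0.375 = 1.6875 in² (U = 1.0, A_e = A_n). φR_n = 0.75 × 70 × 1.6875 = 88.6 kips.
Governing: min(146.1, 202.3, 88.6) = 88.6 kips → net-section rupture.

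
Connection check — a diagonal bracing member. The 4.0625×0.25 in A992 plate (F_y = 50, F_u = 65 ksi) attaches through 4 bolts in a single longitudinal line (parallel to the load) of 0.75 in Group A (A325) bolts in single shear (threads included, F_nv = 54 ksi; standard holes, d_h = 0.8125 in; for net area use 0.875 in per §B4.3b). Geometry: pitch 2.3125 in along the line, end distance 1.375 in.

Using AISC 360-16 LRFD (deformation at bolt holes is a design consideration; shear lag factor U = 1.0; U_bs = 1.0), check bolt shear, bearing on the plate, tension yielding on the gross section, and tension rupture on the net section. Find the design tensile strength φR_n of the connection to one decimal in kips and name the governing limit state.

Bolt shear: A_b = π(0.75)²/4 = 0.44179 in². φR_n = 0.75 × 54 × 0.44179 × 4 × 1 = 71.6 kips.
Bearing (0.25 in plate, F_u = 65 ksi): end bolts L_c = 1.375 − 0.8125/2 = 0.96875, R_n = min(1.2×0.96875×0.25×65, 2.4×0.75×0.25×65) = 18.891 kips/bolt; interior L_c = 2.3125 − 0.8125 = 1.5, R_n = 29.25 kips/bolt. φR_n = 0.75 × (1×18.891 + 3×29.25) = 80.0 kips.
Tension yield (gross): A_g = 4.0625×0.25 = 1.0156 in². φR_n = 0.90 × 50 × 1.0156 = 45.7 kips.
Tension rupture (net): A_n = (4.0625 − 1×0.875)×0.25 = 0.79688 in² (U = 1.0, A_e = A_n). φR_n = 0.75 × 65 × 0.79688 = 38.8 kips.
Governing: min(71.6, 80.0, 45.7, 38.8) = 38.8 kips → net-section rupture.

38.8 kips (net-section rupture governs)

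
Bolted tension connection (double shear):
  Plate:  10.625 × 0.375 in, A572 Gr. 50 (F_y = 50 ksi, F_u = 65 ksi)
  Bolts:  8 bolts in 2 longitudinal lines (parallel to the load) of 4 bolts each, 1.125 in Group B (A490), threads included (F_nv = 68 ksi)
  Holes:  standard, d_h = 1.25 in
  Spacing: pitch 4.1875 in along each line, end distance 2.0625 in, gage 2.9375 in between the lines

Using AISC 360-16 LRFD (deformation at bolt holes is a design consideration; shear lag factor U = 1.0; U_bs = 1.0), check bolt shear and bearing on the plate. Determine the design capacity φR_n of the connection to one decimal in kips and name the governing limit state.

359.2 kips (bearing governs)

Bolt shear: A_b = π(1.125)²/4 = 0.99402 in². φR_n = 0.75 × 68 × 0.99402 × 8 × 2 = 811.1 kips.
Bearing (0.375 in plate, F_u = 65 ksi): end bolts L_c = 2.0625 − 1.25/2 = 1.4375, R_n = min(1.2×1.4375×0.375×65, 2.4×1.125×0.375×65) = 42.047 kips/bolt; interior L_c = 4.1875 − 1.25 = 2.9375, R_n = 65.813 kips/bolt. φR_n = 0.75 × (2×42.047 + 6×65.813) = 359.2 kips.
Governing: min(811.1, 359.2) = 359.2 kips → bearing.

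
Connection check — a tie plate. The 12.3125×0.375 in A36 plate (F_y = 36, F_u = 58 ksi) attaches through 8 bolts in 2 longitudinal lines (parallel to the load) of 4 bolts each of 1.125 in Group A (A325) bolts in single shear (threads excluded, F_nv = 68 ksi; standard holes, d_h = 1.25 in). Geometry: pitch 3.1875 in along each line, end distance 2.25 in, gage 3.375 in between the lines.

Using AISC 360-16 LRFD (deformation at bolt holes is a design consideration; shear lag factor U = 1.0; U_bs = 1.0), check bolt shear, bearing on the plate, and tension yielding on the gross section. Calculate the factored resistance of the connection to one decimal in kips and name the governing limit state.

149.6 kips (gross-section yield governs)

Bolt shear: A_b = π(1.125)²/4 = 0.99402 in². φR_n = 0.75 × 68 × 0.99402 × 8 × 1 = 405.6 kips.
Bearing (0.375 in plate, F_u = 58 ksi): end bolts L_c = 2.25 − 1.25/2 = 1.625, R_n = min(1.2×1.625×0.375×58, 2.4×1.125×0.375×58) = 42.413 kips/bolt; interior L_c = 3.1875 − 1.25 = 1.9375, R_n = 50.569 kips/bolt. φR_n = 0.75 × (2×42.413 + 6×50.569) = 291.2 kips.
Tension yield (gross): A_g = 12.3125×0.375 = 4.6172 in². φR_n = 0.90 × 36 × 4.6172 = 149.6 kips.
Governing: min(405.6, 291.2, 149.6) = 149.6 kips → gross-section yield.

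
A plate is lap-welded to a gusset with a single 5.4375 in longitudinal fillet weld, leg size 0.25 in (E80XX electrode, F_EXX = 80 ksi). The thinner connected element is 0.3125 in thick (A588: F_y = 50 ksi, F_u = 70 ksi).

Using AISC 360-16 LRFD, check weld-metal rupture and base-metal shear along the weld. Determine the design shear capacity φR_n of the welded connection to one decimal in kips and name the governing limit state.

Weld metal: throat = 0.707×0.25 = 0.17675 in, L = 5.4375 in. φR_n = 0.75 × 0.6 × 80 × 0.17675 × 5.4375 = 34.6 kips.
Base metal shear (0.3125 in plate): yield φR_n = 1.0×0.6×50×0.3125×5.4375 = 51.0 kips; rupture φR_n = 0.75×0.6×70×0.3125×5.4375 = 53.5 kips; take 51.0 kips (yield).
Governing: min(34.6, 51.0) = 34.6 kips → weld metal.

34.6 kips (weld metal governs)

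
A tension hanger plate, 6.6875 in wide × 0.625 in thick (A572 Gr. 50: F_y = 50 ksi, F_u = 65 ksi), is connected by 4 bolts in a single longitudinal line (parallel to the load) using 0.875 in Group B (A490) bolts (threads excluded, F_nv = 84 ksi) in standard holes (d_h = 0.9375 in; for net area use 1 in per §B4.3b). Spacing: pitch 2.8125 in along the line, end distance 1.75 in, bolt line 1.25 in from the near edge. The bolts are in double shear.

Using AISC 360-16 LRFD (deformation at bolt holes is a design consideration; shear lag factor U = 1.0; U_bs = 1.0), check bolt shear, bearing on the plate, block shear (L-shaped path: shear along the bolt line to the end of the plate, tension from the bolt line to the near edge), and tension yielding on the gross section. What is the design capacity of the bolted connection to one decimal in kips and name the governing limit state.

145.1 kips (block shear governs)

Bolt shear: A_b = π(0.875)²/4 = 0.60132 in². φR_n = 0.75 × 84 × 0.60132 × 4 × 2 = 303.1 kips.
Bearing (0.625 in plate, F_u = 65 ksi): end bolts L_c = 1.75 − 0.9375/2 = 1.28125, R_n = min(1.2×1.28125×0.625×65, 2.4×0.875×0.625×65) = 62.461 kips/bolt; interior L_c = 2.8125 − 0.9375 = 1.875, R_n = 85.313 kips/bolt. φR_n = 0.75 × (1×62.461 + 3×85.313) = 238.8 kips.
Block shear: shear path 1×[1.75+3×2.8125] = 1×10.1875 in, A_gv = 6.3672, A_nv = 1×(10.1875 − 3.5×1)×0.625 = 4.1797 in²; tension to near edge: (1.25 − 0.5×1)×0.625 = 0.46875 in². R_n = min(0.6×65×4.1797, 0.6×50×6.3672) + 1.0×65×0.46875 = min(163.01, 191.02) + 30.469 = 193.48 kips. φR_n = 0.75 × 193.48 = 145.1 kips.
Tension yield (gross): A_g = 6.6875×0.625 = 4.1797 in². φR_n = 0.90 × 50 × 4.1797 = 188.1 kips.
Governing: min(303.1, 238.8, 145.1, 188.1) = 145.1 kips → block shear.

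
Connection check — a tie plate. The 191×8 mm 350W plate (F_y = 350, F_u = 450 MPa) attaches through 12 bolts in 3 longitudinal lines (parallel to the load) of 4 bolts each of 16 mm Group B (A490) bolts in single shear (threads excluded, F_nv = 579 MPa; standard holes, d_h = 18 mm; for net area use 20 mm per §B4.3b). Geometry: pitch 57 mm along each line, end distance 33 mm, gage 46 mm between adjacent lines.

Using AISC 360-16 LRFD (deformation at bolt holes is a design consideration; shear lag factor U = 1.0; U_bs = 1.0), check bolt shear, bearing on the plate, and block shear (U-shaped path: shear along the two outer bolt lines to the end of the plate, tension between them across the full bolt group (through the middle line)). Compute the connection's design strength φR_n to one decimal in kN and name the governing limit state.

Bolt shear: A_b = π(16)²/4 = 201.06 mm². φR_n = 0.75 × 579 × 201.06 × 12 × 1 = 1047.7 kN.
Bearing (8 mm plate, F_u = 450 MPa): end bolts L_c = 33 − 18/2 = 24, R_n = min(1.2×24×8×450, 2.4×16×8×450) = 103.68 kN/bolt; interior L_c = 57 − 18 = 39, R_n = 138.24 kN/bolt. φR_n = 0.75 × (3×103.68 + 9×138.24) = 1166.4 kN.
Block shear: shear path 2×[33+3×57] = 2×204 mm, A_gv = 3264, A_nv = 2×(204 − 3.5×20)×8 = 2144 mm²; tension across gage: (92 − 2×20)×8 = 416 mm². R_n = min(0.6×450×2144, 0.6×350×3264) + 1.0×450×416 = min(578.88, 685.44) + 187.2 = 766.08 kN. φR_n = 0.75 × 766.08 = 574.6 kN.
Governing: min(1047.7, 1166.4, 574.6) = 574.6 kN → block shear.

574.6 kN (block shear governs)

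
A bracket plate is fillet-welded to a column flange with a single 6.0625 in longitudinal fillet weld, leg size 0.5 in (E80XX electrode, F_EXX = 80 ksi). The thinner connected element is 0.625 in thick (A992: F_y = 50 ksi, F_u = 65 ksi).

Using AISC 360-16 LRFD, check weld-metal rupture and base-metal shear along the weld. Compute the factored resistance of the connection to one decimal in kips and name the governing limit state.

77.2 kips (weld metal governs)

Weld metal: throat = 0.707×0.5 = 0.3535 in, L = 6.0625 in. φR_n = 0.75 × 0.6 × 80 × 0.3535 × 6.0625 = 77.2 kips.
Base metal shear (0.625 in plate): yield φR_n = 1.0×0.6×50×0.625×6.0625 = 113.7 kips; rupture φR_n = 0.75×0.6×65×0.625×6.0625 = 110.8 kips; take 110.8 kips (rupture).
Governing: min(77.2, 110.8) = 77.2 kips → weld metal.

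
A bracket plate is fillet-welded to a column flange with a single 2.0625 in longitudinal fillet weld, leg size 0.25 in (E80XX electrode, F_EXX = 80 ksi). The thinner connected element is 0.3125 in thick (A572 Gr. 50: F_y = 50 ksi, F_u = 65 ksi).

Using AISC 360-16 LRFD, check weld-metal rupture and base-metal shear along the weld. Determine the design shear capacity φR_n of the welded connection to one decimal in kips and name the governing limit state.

13.1 kips (weld metal governs)

Weld metal: throat = 0.707×0.25 = 0.17675 in, L = 2.0625 in. φR_n = 0.75 × 0.6 × 80 × 0.17675 × 2.0625 = 13.1 kips.
Base metal shear (0.3125 in plate): yield φR_n = 1.0×0.6×50×0.3125×2.0625 = 19.3 kips; rupture φR_n = 0.75×0.6×65×0.3125×2.0625 = 18.9 kips; take 18.9 kips (rupture).
Governing: min(13.1, 18.9) = 13.1 kips → weld metal.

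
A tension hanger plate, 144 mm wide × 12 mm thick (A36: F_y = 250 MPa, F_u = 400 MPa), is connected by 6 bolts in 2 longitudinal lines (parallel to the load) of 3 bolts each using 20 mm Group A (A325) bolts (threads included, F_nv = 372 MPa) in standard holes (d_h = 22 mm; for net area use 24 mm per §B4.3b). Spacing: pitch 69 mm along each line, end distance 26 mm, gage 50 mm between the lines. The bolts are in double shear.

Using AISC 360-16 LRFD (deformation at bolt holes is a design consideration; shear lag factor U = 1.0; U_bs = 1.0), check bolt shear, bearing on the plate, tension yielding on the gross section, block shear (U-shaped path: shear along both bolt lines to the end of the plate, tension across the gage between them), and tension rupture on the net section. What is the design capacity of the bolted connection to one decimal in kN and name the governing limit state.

345.6 kN (net-section rupture governs)

Bolt shear: A_b = π(20)²/4 = 314.16 mm². φR_n = 0.75 × 372 × 314.16 × 6 × 2 = 1051.8 kN.
Bearing (12 mm plate, F_u = 400 MPa): end bolts L_c = 26 − 22/2 = 15, R_n = min(1.2×15×12×400, 2.4×20×12×400) = 86.4 kN/bolt; interior L_c = 69 − 22 = 47, R_n = 230.4 kN/bolt. φR_n = 0.75 × (2×86.4 + 4×230.4) = 820.8 kN.
Tension yield (gross): A_g = 144×12 = 1728 mm². φR_n = 0.90 × 250 × 1728 = 388.8 kN.
Block shear: shear path 2×[26+2×69] = 2×164 mm, A_gv = 3936, A_nv = 2×(164 − 2.5×24)×12 = 2496 mm²; tension across gage: (50 − 1×24)×12 = 312 mm². R_n = min(0.6×400×2496, 0.6×250×3936) + 1.0×400×312 = min(599.04, 590.4) + 124.8 = 715.2 kN. φR_n = 0.75 × 715.2 = 536.4 kN.
Tension rupture (net): A_n = (144 − 2×24)×12 = 1152 mm² (U = 1.0, A_e = A_n). φR_n = 0.75 × 400 × 1152 = 345.6 kN.
Governing: min(1051.8, 820.8, 388.8, 536.4, 345.6) = 345.6 kN → net-section rupture.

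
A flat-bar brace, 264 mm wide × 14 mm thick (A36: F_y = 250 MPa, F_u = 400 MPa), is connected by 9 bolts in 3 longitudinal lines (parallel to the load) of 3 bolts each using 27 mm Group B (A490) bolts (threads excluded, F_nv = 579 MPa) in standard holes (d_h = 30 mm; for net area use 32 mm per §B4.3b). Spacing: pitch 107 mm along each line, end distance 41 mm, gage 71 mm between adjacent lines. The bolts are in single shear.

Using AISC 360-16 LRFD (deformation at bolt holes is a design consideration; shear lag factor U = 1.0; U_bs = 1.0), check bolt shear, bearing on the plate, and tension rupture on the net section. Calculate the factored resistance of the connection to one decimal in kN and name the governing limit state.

Bolt shear: A_b = π(27)²/4 = 572.56 mm². φR_n = 0.75 × 579 × 572.56 × 9 × 1 = 2237.7 kN.
Bearing (14 mm plate, F_u = 400 MPa): end bolts L_c = 41 − 30/2 = 26, R_n = min(1.2×26×14×400, 2.4×27×14×400) = 174.72 kN/bolt; interior L_c = 107 − 30 = 77, R_n = 362.88 kN/bolt. φR_n = 0.75 × (3×174.72 + 6×362.88) = 2026.1 kN.
Tension rupture (net): A_n = (264 − 3×32)×14 = 2352 mm² (U = 1.0, A_e = A_n). φR_n = 0.75 × 400 × 2352 = 705.6 kN.
Governing: min(2237.7, 2026.1, 705.6) = 705.6 kN → net-section rupture.

705.6 kN (net-section rupture governs)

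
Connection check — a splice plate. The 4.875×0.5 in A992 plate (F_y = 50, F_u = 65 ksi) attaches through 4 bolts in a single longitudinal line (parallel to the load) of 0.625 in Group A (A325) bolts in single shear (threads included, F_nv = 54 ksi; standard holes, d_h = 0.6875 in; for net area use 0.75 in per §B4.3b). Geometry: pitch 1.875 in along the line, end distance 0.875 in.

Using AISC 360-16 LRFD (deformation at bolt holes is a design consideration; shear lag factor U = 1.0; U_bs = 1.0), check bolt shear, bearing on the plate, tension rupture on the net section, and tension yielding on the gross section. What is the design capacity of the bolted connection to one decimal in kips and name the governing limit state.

Bolt shear: A_b = π(0.625)²/4 = 0.3068 in². φR_n = 0.75 × 54 × 0.3068 × 4 × 1 = 49.7 kips.
Bearing (0.5 in plate, F_u = 65 ksi): end bolts L_c = 0.875 − 0.6875/2 = 0.53125, R_n = min(1.2×0.53125×0.5×65, 2.4×0.625×0.5×65) = 20.719 kips/bolt; interior L_c = 1.875 − 0.6875 = 1.1875, R_n = 46.313 kips/bolt. φR_n = 0.75 × (1×20.719 + 3×46.313) = 119.7 kips.
Tension rupture (net): A_n = (4.875 − 1×0.75)×0.5 = 2.0625 in² (U = 1.0, A_e = A_n). φR_n = 0.75 × 65 × 2.0625 = 100.5 kips.
Tension yield (gross): A_g = 4.875×0.5 = 2.4375 in². φR_n = 0.90 × 50 × 2.4375 = 109.7 kips.
Governing: min(49.7, 119.7, 100.5, 109.7) = 49.7 kips → bolt shear.

49.7 kips (bolt shear governs)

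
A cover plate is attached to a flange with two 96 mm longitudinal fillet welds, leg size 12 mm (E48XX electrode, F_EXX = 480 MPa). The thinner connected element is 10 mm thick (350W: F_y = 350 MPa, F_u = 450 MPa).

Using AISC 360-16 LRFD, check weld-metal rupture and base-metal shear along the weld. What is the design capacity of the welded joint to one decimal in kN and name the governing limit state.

Weld metal: throat = 0.707×12 = 8.484 mm, L = 2×96 = 192 mm. φR_n = 0.75 × 0.6 × 480 × 8.484 × 192 = 351.8 kN.
Base metal shear (10 mm plate): yield φR_n = 1.0×0.6×350×10×192 = 403.2 kN; rupture φR_n = 0.75×0.6×450×10×192 = 388.8 kN; take 388.8 kN (rupture).
Governing: min(351.8, 388.8) = 351.8 kN → weld metal.

351.8 kN (weld metal governs)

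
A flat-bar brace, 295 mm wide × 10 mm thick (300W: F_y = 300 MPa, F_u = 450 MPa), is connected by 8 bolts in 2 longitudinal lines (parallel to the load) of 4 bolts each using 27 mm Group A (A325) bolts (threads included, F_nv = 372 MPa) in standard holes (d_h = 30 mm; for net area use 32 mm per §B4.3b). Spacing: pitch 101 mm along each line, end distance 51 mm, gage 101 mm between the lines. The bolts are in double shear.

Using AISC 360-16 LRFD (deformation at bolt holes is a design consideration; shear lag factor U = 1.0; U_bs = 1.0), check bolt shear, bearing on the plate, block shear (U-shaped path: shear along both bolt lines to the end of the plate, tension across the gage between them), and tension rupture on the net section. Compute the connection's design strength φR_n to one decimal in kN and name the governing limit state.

779.6 kN (net-section rupture governs)

Bolt shear: A_b = π(27)²/4 = 572.56 mm². φR_n = 0.75 × 372 × 572.56 × 8 × 2 = 2555.9 kN.
Bearing (10 mm plate, F_u = 450 MPa): end bolts L_c = 51 − 30/2 = 36, R_n = min(1.2×36×10×450, 2.4×27×10×450) = 194.4 kN/bolt; interior L_c = 101 − 30 = 71, R_n = 291.6 kN/bolt. φR_n = 0.75 × (2×194.4 + 6×291.6) = 1603.8 kN.
Block shear: shear path 2×[51+3×101] = 2×354 mm, A_gv = 7080, A_nv = 2×(354 − 3.5×32)×10 = 4840 mm²; tension across gage: (101 − 1×32)×10 = 690 mm². R_n = min(0.6×450×4840, 0.6×300×7080) + 1.0×450×690 = min(1306.8, 1274.4) + 310.5 = 1584.9 kN. φR_n = 0.75 × 1584.9 = 1188.7 kN.
Tension rupture (net): A_n = (295 − 2×32)×10 = 2310 mm² (U = 1.0, A_e = A_n). φR_n = 0.75 × 450 × 2310 = 779.6 kN.
Governing: min(2555.9, 1603.8, 1188.7, 779.6) = 779.6 kN → net-section rupture.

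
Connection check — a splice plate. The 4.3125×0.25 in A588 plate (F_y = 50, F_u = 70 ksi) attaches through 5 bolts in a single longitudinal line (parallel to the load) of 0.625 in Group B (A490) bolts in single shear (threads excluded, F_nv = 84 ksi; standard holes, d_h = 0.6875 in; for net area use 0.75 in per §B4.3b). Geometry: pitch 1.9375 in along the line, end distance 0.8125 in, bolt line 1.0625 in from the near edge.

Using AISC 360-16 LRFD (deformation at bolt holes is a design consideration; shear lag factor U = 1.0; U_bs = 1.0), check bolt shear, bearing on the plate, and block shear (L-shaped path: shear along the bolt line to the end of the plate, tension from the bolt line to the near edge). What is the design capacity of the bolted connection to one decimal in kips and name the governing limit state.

49.9 kips (block shear governs)

Bolt shear: A_b = π(0.625)²/4 = 0.3068 in². φR_n = 0.75 × 84 × 0.3068 × 5 × 1 = 96.6 kips.
Bearing (0.25 in plate, F_u = 70 ksi): end bolts L_c = 0.8125 − 0.6875/2 = 0.46875, R_n = min(1.2×0.46875×0.25×70, 2.4×0.625×0.25×70) = 9.8438 kips/bolt; interior L_c = 1.9375 − 0.6875 = 1.25, R_n = 26.25 kips/bolt. φR_n = 0.75 × (1×9.8438 + 4×26.25) = 86.1 kips.
Block shear: shear path 1×[0.8125+4×1.9375] = 1×8.5625 in, A_gv = 2.1406, A_nv = 1×(8.5625 − 4.5×0.75)×0.25 = 1.2969 in²; tension to near edge: (1.0625 − 0.5×0.75)×0.25 = 0.17188 in². R_n = min(0.6×70×1.2969, 0.6×50×2.1406) + 1.0×70×0.17188 = min(54.47, 64.218) + 12.032 = 66.502 kips. φR_n = 0.75 × 66.502 = 49.9 kips.
Governing: min(96.6, 86.1, 49.9) = 49.9 kips → block shear.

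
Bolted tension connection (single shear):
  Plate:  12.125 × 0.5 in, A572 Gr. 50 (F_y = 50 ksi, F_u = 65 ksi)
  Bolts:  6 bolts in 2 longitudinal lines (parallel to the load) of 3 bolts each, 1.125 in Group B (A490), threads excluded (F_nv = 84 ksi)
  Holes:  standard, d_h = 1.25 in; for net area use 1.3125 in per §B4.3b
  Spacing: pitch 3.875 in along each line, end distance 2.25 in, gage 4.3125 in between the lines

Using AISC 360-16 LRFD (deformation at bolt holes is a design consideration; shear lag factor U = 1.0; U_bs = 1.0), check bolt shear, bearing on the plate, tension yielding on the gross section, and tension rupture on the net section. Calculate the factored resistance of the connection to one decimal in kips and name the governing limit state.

Bolt shear: A_b = π(1.125)²/4 = 0.99402 in². φR_n = 0.75 × 84 × 0.99402 × 6 × 1 = 375.7 kips.
Bearing (0.5 in plate, F_u = 65 ksi): end bolts L_c = 2.25 − 1.25/2 = 1.625, R_n = min(1.2×1.625×0.5×65, 2.4×1.125×0.5×65) = 63.375 kips/bolt; interior L_c = 3.875 − 1.25 = 2.625, R_n = 87.75 kips/bolt. φR_n = 0.75 × (2×63.375 + 4×87.75) = 358.3 kips.
Tension yield (gross): A_g = 12.125×0.5 = 6.0625 in². φR_n = 0.90 × 50 × 6.0625 = 272.8 kips.
Tension rupture (net): A_n = (12.125 − 2×1.3125)×0.5 = 4.75 in² (U = 1.0, A_e = A_n). φR_n = 0.75 × 65 × 4.75 = 231.6 kips.
Governing: min(375.7, 358.3, 272.8, 231.6) = 231.6 kips → net-section rupture.

231.6 kips (net-section rupture governs)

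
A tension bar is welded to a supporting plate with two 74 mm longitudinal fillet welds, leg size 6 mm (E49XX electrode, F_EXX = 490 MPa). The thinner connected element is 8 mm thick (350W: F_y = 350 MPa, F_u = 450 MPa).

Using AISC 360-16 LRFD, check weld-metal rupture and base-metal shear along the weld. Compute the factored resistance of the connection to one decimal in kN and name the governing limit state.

138.4 kN (weld metal governs)

Weld metal: throat = 0.707×6 = 4.242 mm, L = 2×74 = 148 mm. φR_n = 0.75 × 0.6 × 490 × 4.242 × 148 = 138.4 kN.
Base metal shear (8 mm plate): yield φR_n = 1.0×0.6×350×8×148 = 248.6 kN; rupture φR_n = 0.75×0.6×450×8×148 = 239.8 kN; take 239.8 kN (rupture).
Governing: min(138.4, 239.8) = 138.4 kN → weld metal.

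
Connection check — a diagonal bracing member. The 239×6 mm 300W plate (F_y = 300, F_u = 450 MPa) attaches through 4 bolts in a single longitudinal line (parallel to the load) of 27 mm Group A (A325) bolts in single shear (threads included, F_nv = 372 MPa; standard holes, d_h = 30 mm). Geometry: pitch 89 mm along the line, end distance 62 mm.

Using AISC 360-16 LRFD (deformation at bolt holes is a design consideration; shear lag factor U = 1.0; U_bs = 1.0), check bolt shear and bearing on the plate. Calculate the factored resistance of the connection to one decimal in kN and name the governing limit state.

507.9 kN (bearing governs)

Bolt shear: A_b = π(27)²/4 = 572.56 mm². φR_n = 0.75 × 372 × 572.56 × 4 × 1 = 639.0 kN.
Bearing (6 mm plate, F_u = 450 MPa): end bolts L_c = 62 − 30/2 = 47, R_n = min(1.2×47×6×450, 2.4×27×6×450) = 152.28 kN/bolt; interior L_c = 89 − 30 = 59, R_n = 174.96 kN/bolt. φR_n = 0.75 × (1×152.28 + 3×174.96) = 507.9 kN.
Governing: min(639.0, 507.9) = 507.9 kN → bearing.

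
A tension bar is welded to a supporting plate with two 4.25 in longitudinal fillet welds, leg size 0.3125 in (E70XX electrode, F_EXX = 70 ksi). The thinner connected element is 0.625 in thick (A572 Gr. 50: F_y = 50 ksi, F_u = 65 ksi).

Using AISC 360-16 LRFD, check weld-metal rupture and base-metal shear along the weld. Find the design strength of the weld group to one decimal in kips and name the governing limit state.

59.2 kips (weld metal governs)

Weld metal: throat = 0.707×0.3125 = 0.22094 in, L = 2×4.25 = 8.5 in. φR_n = 0.75 × 0.6 × 70 × 0.22094 × 8.5 = 59.2 kips.
Base metal shear (0.625 in plate): yield φR_n = 1.0×0.6×50×0.625×8.5 = 159.4 kips; rupture φR_n = 0.75×0.6×65×0.625×8.5 = 155.4 kips; take 155.4 kips (rupture).
Governing: min(59.2, 155.4) = 59.2 kips → weld metal.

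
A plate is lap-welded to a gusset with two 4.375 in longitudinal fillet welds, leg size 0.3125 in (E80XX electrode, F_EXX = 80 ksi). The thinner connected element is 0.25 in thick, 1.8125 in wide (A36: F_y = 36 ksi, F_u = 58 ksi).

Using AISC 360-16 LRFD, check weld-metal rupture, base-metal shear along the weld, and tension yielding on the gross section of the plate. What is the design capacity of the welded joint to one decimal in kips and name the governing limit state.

14.7 kips (gross-section yield governs)

Weld metal: throat = 0.707×0.3125 = 0.22094 in, L = 2×4.375 = 8.75 in. φR_n = 0.75 × 0.6 × 80 × 0.22094 × 8.75 = 69.6 kips.
Base metal shear (0.25 in plate): yield φR_n = 1.0×0.6×36×0.25×8.75 = 47.3 kips; rupture φR_n = 0.75×0.6×58×0.25×8.75 = 57.1 kips; take 47.3 kips (yield).
Tension yield (gross): A_g = 1.8125×0.25 = 0.45313 in². φR_n = 0.90 × 36 × 0.45313 = 14.7 kips.
Governing: min(69.6, 47.3, 14.7) = 14.7 kips → gross-section yield.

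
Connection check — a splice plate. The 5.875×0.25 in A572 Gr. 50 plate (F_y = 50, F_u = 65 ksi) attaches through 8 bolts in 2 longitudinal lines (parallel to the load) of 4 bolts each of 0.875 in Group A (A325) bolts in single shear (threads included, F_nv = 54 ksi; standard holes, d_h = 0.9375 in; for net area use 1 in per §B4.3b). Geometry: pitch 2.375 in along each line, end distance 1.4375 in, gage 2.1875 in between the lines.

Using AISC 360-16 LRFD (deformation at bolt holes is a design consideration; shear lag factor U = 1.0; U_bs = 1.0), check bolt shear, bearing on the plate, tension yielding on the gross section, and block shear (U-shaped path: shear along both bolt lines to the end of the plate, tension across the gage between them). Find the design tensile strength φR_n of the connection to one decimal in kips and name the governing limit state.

66.1 kips (gross-section yield governs)

Bolt shear: A_b = π(0.875)²/4 = 0.60132 in². φR_n = 0.75 × 54 × 0.60132 × 8 × 1 = 194.8 kips.
Bearing (0.25 in plate, F_u = 65 ksi): end bolts L_c = 1.4375 − 0.9375/2 = 0.96875, R_n = min(1.2×0.96875×0.25×65, 2.4×0.875×0.25×65) = 18.891 kips/bolt; interior L_c = 2.375 − 0.9375 = 1.4375, R_n = 28.031 kips/bolt. φR_n = 0.75 × (2×18.891 + 6×28.031) = 154.5 kips.
Tension yield (gross): A_g = 5.875×0.25 = 1.4688 in². φR_n = 0.90 × 50 × 1.4688 = 66.1 kips.
Block shear: shear path 2×[1.4375+3×2.375] = 2×8.5625 in, A_gv = 4.2813, A_nv = 2×(8.5625 − 3.5×1)×0.25 = 2.5313 in²; tension across gage: (2.1875 − 1×1)×0.25 = 0.29688 in². R_n = min(0.6×65×2.5313, 0.6×50×4.2813) + 1.0×65×0.29688 = min(98.721, 128.44) + 19.297 = 118.02 kips. φR_n = 0.75 × 118.02 = 88.5 kips.
Governing: min(194.8, 154.5, 66.1, 88.5) = 66.1 kips → gross-section yield.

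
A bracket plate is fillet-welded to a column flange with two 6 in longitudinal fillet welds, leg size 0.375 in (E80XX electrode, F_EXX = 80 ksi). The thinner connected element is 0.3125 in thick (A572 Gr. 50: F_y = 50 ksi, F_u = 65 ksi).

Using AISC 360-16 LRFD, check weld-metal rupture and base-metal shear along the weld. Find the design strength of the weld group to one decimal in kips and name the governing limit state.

Weld metal: throat = 0.707×0.375 = 0.26513 in, L = 2×6 = 12 in. φR_n = 0.75 × 0.6 × 80 × 0.26513 × 12 = 114.5 kips.
Base metal shear (0.3125 in plate): yield φR_n = 1.0×0.6×50×0.3125×12 = 112.5 kips; rupture φR_n = 0.75×0.6×65×0.3125×12 = 109.7 kips; take 109.7 kips (rupture).
Governing: min(114.5, 109.7) = 109.7 kips → base-metal shear.

109.7 kips (base-metal shear governs)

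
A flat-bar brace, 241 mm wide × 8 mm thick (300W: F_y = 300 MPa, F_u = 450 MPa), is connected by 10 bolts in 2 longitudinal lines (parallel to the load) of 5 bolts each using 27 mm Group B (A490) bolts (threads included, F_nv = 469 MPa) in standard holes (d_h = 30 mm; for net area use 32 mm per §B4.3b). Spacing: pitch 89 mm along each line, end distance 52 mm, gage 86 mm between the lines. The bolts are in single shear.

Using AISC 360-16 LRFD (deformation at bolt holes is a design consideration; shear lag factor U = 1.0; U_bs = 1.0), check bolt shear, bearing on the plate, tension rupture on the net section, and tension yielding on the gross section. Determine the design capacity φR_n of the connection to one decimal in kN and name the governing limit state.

Bolt shear: A_b = π(27)²/4 = 572.56 mm². φR_n = 0.75 × 469 × 572.56 × 10 × 1 = 2014.0 kN.
Bearing (8 mm plate, F_u = 450 MPa): end bolts L_c = 52 − 30/2 = 37, R_n = min(1.2×37×8×450, 2.4×27×8×450) = 159.84 kN/bolt; interior L_c = 89 − 30 = 59, R_n = 233.28 kN/bolt. φR_n = 0.75 × (2×159.84 + 8×233.28) = 1639.4 kN.
Tension rupture (net): A_n = (241 − 2×32)×8 = 1416 mm² (U = 1.0, A_e = A_n). φR_n = 0.75 × 450 × 1416 = 477.9 kN.
Tension yield (gross): A_g = 241×8 = 1928 mm². φR_n = 0.90 × 300 × 1928 = 520.6 kN.
Governing: min(2014.0, 1639.4, 477.9, 520.6) = 477.9 kN → net-section rupture.

477.9 kN (net-section rupture governs)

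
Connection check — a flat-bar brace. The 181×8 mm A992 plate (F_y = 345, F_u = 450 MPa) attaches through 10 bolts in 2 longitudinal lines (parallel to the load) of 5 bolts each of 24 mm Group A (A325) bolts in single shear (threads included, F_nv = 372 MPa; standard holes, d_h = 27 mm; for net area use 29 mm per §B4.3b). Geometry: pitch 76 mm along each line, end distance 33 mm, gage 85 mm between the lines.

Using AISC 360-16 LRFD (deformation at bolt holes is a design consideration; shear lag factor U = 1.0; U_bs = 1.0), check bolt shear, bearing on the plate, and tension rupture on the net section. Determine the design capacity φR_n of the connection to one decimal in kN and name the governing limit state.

332.1 kN (net-section rupture governs)

Bolt shear: A_b = π(24)²/4 = 452.39 mm². φR_n = 0.75 × 372 × 452.39 × 10 × 1 = 1262.2 kN.
Bearing (8 mm plate, F_u = 450 MPa): end bolts L_c = 33 − 27/2 = 19.5, R_n = min(1.2×19.5×8×450, 2.4×24×8×450) = 84.24 kN/bolt; interior L_c = 76 − 27 = 49, R_n = 207.36 kN/bolt. φR_n = 0.75 × (2×84.24 + 8×207.36) = 1370.5 kN.
Tension rupture (net): A_n = (181 − 2×29)×8 = 984 mm² (U = 1.0, A_e = A_n). φR_n = 0.75 × 450 × 984 = 332.1 kN.
Governing: min(1262.2, 1370.5, 332.1) = 332.1 kN → net-section rupture.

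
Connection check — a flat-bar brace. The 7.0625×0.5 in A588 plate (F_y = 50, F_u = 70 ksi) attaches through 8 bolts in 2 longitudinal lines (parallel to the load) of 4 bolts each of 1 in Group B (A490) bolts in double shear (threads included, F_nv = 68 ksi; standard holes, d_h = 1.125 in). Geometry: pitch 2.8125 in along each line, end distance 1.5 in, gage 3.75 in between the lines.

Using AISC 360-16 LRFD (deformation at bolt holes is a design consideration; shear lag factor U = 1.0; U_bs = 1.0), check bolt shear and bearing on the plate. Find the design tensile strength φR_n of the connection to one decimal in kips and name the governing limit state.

Bolt shear: A_b = π(1)²/4 = 0.7854 in². φR_n = 0.75 × 68 × 0.7854 × 8 × 2 = 640.9 kips.
Bearing (0.5 in plate, F_u = 70 ksi): end bolts L_c = 1.5 − 1.125/2 = 0.9375, R_n = min(1.2×0.9375×0.5×70, 2.4×1×0.5×70) = 39.375 kips/bolt; interior L_c = 2.8125 − 1.125 = 1.6875, R_n = 70.875 kips/bolt. φR_n = 0.75 × (2×39.375 + 6×70.875) = 378.0 kips.
Governing: min(640.9, 378.0) = 378.0 kips → bearing.

378.0 kips (bearing governs)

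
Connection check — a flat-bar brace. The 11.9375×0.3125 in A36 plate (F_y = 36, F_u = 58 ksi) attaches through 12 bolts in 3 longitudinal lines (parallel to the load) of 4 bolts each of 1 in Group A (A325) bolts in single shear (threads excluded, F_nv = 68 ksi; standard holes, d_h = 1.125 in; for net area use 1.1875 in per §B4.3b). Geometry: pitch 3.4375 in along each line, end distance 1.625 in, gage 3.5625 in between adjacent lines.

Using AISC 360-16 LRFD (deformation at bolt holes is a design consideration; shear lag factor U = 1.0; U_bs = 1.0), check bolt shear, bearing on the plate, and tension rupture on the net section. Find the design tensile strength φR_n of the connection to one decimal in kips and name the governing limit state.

113.8 kips (net-section rupture governs)

Bolt shear: A_b = π(1)²/4 = 0.7854 in². φR_n = 0.75 × 68 × 0.7854 × 12 × 1 = 480.7 kips.
Bearing (0.3125 in plate, F_u = 58 ksi): end bolts L_c = 1.625 − 1.125/2 = 1.0625, R_n = min(1.2×1.0625×0.3125×58, 2.4×1×0.3125×58) = 23.109 kips/bolt; interior L_c = 3.4375 − 1.125 = 2.3125, R_n = 43.5 kips/bolt. φR_n = 0.75 × (3×23.109 + 9×43.5) = 345.6 kips.
Tension rupture (net): A_n = (11.9375 − 3×1.1875)×0.3125 = 2.6172 in² (U = 1.0, A_e = A_n). φR_n = 0.75 × 58 × 2.6172 = 113.8 kips.
Governing: min(480.7, 345.6, 113.8) = 113.8 kips → net-section rupture.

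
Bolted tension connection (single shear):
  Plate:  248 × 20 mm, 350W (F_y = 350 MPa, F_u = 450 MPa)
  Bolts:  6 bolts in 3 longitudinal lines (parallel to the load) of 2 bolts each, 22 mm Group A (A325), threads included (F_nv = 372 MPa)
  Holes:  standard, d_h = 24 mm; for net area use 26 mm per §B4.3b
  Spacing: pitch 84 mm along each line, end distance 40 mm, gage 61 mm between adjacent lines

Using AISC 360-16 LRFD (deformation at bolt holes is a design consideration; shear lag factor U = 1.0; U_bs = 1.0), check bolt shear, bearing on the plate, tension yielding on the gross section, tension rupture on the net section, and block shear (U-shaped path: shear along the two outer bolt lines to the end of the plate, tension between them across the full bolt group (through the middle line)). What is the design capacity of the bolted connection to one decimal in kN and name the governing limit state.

636.3 kN (bolt shear governs)

Bolt shear: A_b = π(22)²/4 = 380.13 mm². φR_n = 0.75 × 372 × 380.13 × 6 × 1 = 636.3 kN.
Bearing (20 mm plate, F_u = 450 MPa): end bolts L_c = 40 − 24/2 = 28, R_n = min(1.2×28×20×450, 2.4×22×20×450) = 302.4 kN/bolt; interior L_c = 84 − 24 = 60, R_n = 475.2 kN/bolt. φR_n = 0.75 × (3×302.4 + 3×475.2) = 1749.6 kN.
Tension yield (gross): A_g = 248×20 = 4960 mm². φR_n = 0.90 × 350 × 4960 = 1562.4 kN.
Tension rupture (net): A_n = (248 − 3×26)×20 = 3400 mm² (U = 1.0, A_e = A_n). φR_n = 0.75 × 450 × 3400 = 1147.5 kN.
Block shear: shear path 2×[40+1×84] = 2×124 mm, A_gv = 4960, A_nv = 2×(124 − 1.5×26)×20 = 3400 mm²; tension across gage: (122 − 2×26)×20 = 1400 mm². R_n = min(0.6×450×3400, 0.6×350×4960) + 1.0×450×1400 = min(918, 1041.6) + 630 = 1548 kN. φR_n = 0.75 × 1548 = 1161.0 kN.
Governing: min(636.3, 1749.6, 1562.4, 1147.5, 1161.0) = 636.3 kN → bolt shear.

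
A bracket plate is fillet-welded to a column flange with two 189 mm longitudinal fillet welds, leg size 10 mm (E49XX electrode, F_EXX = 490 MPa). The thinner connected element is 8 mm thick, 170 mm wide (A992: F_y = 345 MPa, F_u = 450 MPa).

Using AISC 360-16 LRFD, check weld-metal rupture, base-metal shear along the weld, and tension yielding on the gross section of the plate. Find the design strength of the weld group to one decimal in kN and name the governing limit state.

Weld metal: throat = 0.707×10 = 7.07 mm, L = 2×189 = 378 mm. φR_n = 0.75 × 0.6 × 490 × 7.07 × 378 = 589.3 kN.
Base metal shear (8 mm plate): yield φR_n = 1.0×0.6×345×8×378 = 626.0 kN; rupture φR_n = 0.75×0.6×450×8×378 = 612.4 kN; take 612.4 kN (rupture).
Tension yield (gross): A_g = 170×8 = 1360 mm². φR_n = 0.90 × 345 × 1360 = 422.3 kN.
Governing: min(589.3, 612.4, 422.3) = 422.3 kN → gross-section yield.

422.3 kN (gross-section yield governs)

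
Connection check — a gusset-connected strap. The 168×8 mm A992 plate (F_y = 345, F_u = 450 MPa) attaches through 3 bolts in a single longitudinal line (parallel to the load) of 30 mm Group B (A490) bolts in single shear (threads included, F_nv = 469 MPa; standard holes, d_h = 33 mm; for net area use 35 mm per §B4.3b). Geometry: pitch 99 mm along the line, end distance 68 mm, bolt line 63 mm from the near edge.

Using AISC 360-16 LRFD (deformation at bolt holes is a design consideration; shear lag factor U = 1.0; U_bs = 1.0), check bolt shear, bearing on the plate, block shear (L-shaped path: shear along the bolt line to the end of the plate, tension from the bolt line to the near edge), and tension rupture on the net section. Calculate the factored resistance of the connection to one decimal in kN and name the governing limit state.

Bolt shear: A_b = π(30)²/4 = 706.86 mm². φR_n = 0.75 × 469 × 706.86 × 3 × 1 = 745.9 kN.
Bearing (8 mm plate, F_u = 450 MPa): end bolts L_c = 68 − 33/2 = 51.5, R_n = min(1.2×51.5×8×450, 2.4×30×8×450) = 222.48 kN/bolt; interior L_c = 99 − 33 = 66, R_n = 259.2 kN/bolt. φR_n = 0.75 × (1×222.48 + 2×259.2) = 555.7 kN.
Block shear: shear path 1×[68+2×99] = 1×266 mm, A_gv = 2128, A_nv = 1×(266 − 2.5×35)×8 = 1428 mm²; tension to near edge: (63 − 0.5×35)×8 = 364 mm². R_n = min(0.6×450×1428, 0.6×345×2128) + 1.0×450×364 = min(385.56, 440.5) + 163.8 = 549.36 kN. φR_n = 0.75 × 549.36 = 412.0 kN.
Tension rupture (net): A_n = (168 − 1×35)×8 = 1064 mm² (U = 1.0, A_e = A_n). φR_n = 0.75 × 450 × 1064 = 359.1 kN.
Governing: min(745.9, 555.7, 412.0, 359.1) = 359.1 kN → net-section rupture.

359.1 kN (net-section rupture governs)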